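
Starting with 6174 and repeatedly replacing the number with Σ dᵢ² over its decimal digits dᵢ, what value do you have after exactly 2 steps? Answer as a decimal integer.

6174 → 6² + 1² + 7² + 4² = 102
102 → 1² + 0² + 2² = 5

5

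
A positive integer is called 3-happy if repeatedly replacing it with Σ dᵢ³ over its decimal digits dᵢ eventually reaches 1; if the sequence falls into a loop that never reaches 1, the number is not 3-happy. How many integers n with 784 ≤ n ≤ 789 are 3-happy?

784: 784 → 919 → 1459 → 919  (repeats 919)
785: 785 → 980 → 1241 → 74 → 407 → 407  (repeats 407)
786: 786 → 1071 → 345 → 216 → 225 → 141 → 66 → 432 → 99 → 1458 → 702 → 351 → 153 → 153  (repeats 153)
787: 787 → 1198 → 1243 → 100 → 1  (reaches 1)
788: 788 → 1367 → 587 → 980 → 1241 → 74 → 407 → 407  (repeats 407)
789: 789 → 1584 → 702 → 351 → 153 → 153  (repeats 153)
3-happy: 787

1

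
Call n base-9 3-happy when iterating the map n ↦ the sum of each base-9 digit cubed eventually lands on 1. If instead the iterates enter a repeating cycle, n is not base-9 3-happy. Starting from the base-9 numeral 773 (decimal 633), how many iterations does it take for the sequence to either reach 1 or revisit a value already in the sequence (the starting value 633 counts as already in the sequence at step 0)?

6

633 = (7,7,3)_9 → 713
713 = (8,7,2)_9 → 863
863 = (1,1,5,8)_9 → 639
639 = (7,8,0)_9 → 855
855 = (1,1,5,0)_9 → 127
127 = (1,5,1)_9 → 127  — 127 repeats.
That took 6 steps.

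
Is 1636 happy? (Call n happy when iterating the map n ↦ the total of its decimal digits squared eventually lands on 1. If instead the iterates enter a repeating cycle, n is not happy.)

1636 → 1² + 6² + 3² + 6² = 82
82 → 8² + 2² = 68
68 → 6² + 8² = 100
100 → 1² + 0² + 0² = 1  — reached 1.

happy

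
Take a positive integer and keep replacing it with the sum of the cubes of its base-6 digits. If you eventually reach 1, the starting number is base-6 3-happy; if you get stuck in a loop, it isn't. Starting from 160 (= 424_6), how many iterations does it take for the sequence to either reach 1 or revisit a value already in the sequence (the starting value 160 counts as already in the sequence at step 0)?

4

160 = (4,2,4)_6 → 4³ + 2³ + 4³ = 64 + 8 + 64 = 136
136 = (3,4,4)_6 → 3³ + 4³ + 4³ = 27 + 64 + 64 = 155
155 = (4,1,5)_6 → 4³ + 1³ + 5³ = 64 + 1 + 125 = 190
190 = (5,1,4)_6 → 5³ + 1³ + 4³ = 125 + 1 + 64 = 190  — 190 repeats.
That took 4 steps.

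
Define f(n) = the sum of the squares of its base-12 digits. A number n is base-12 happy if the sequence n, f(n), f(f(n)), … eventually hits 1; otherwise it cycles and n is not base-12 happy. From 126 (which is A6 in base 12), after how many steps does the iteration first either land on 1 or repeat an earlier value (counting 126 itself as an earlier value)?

126 = (10,6)_12 → 10² + 6² = 100 + 36 = 136
136 = (11,4)_12 → 11² + 4² = 121 + 16 = 137
137 = (11,5)_12 → 11² + 5² = 121 + 25 = 146
146 = (1,0,2)_12 → 1² + 0² + 2² = 1 + 0 + 4 = 5
5 = (5)_12 → 5² = 25
25 = (2,1)_12 → 2² + 1² = 4 + 1 = 5  — 5 repeats.
That took 6 steps.

6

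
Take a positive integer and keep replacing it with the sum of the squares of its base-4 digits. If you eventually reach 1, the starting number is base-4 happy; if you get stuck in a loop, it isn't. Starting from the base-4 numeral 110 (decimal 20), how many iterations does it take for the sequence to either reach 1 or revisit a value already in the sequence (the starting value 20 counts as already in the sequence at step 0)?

3

20 = (1,1,0)_4 → 1² + 1² + 0² = 1 + 1 + 0 = 2
2 = (2)_4 → 2² = 4
4 = (1,0)_4 → 1² + 0² = 1 + 0 = 1  — reached 1.
That took 3 steps.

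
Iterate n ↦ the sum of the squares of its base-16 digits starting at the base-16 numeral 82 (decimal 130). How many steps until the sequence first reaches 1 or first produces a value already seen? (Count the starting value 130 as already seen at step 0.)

130 = (8,2)_16 → 8² + 2² = 68
68 = (4,4)_16 → 4² + 4² = 32
32 = (2,0)_16 → 2² + 0² = 4
4 = (4)_16 → 4² = 16
16 = (1,0)_16 → 1² + 0² = 1  — reached 1.
That took 5 steps.

5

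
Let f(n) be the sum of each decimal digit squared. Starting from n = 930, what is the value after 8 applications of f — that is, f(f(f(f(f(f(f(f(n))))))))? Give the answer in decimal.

145

930 → 90
90 → 81
81 → 65
65 → 61
61 → 37
37 → 58
58 → 89
89 → 145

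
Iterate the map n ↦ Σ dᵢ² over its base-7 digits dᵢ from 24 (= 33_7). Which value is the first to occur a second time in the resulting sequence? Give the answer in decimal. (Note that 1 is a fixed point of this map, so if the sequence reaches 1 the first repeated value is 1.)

2

24 = (3,3)_7 → 3² + 3² = 18
18 = (2,4)_7 → 2² + 4² = 20
20 = (2,6)_7 → 2² + 6² = 40
40 = (5,5)_7 → 5² + 5² = 50
50 = (1,0,1)_7 → 1² + 0² + 1² = 2
2 = (2)_7 → 2² = 4
4 = (4)_7 → 4² = 16
16 = (2,2)_7 → 2² + 2² = 8
8 = (1,1)_7 → 1² + 1² = 2  — 2 already appeared earlier.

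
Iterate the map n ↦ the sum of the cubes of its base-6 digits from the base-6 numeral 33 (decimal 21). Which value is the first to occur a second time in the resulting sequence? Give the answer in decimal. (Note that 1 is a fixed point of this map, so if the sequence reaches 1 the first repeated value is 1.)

21 = (3,3)_6 → 3³ + 3³ = 54
54 = (1,3,0)_6 → 1³ + 3³ + 0³ = 28
28 = (4,4)_6 → 4³ + 4³ = 128
128 = (3,3,2)_6 → 3³ + 3³ + 2³ = 62
62 = (1,4,2)_6 → 1³ + 4³ + 2³ = 73
73 = (2,0,1)_6 → 2³ + 0³ + 1³ = 9
9 = (1,3)_6 → 1³ + 3³ = 28  — 28 already appeared earlier.

28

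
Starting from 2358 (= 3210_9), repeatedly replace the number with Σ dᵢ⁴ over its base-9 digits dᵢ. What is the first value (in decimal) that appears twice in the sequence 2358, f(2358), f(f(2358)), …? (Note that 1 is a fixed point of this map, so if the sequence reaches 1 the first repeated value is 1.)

4098

2358 = (3,2,1,0)_9 → 3⁴ + 2⁴ + 1⁴ + 0⁴ = 81 + 16 + 1 + 0 = 98
98 = (1,1,8)_9 → 1⁴ + 1⁴ + 8⁴ = 1 + 1 + 4096 = 4098
4098 = (5,5,5,3)_9 → 5⁴ + 5⁴ + 5⁴ + 3⁴ = 625 + 625 + 625 + 81 = 1956
1956 = (2,6,1,3)_9 → 2⁴ + 6⁴ + 1⁴ + 3⁴ = 16 + 1296 + 1 + 81 = 1394
1394 = (1,8,1,8)_9 → 1⁴ + 8⁴ + 1⁴ + 8⁴ = 1 + 4096 + 1 + 4096 = 8194
8194 = (1,2,2,1,4)_9 → 1⁴ + 2⁴ + 2⁴ + 1⁴ + 4⁴ = 1 + 16 + 16 + 1 + 256 = 290
290 = (3,5,2)_9 → 3⁴ + 5⁴ + 2⁴ = 81 + 625 + 16 = 722
722 = (8,8,2)_9 → 8⁴ + 8⁴ + 2⁴ = 4096 + 4096 + 16 = 8208
8208 = (1,2,2,3,0)_9 → 1⁴ + 2⁴ + 2⁴ + 3⁴ + 0⁴ = 1 + 16 + 16 + 81 + 0 = 114
114 = (1,3,6)_9 → 1⁴ + 3⁴ + 6⁴ = 1 + 81 + 1296 = 1378
1378 = (1,8,0,1)_9 → 1⁴ + 8⁴ + 0⁴ + 1⁴ = 1 + 4096 + 0 + 1 = 4098  — 4098 already appeared earlier.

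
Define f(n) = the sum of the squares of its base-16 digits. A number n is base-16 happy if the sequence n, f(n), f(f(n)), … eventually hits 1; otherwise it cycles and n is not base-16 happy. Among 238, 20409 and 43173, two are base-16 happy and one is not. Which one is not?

238: 238 → 392 → 129 → 65 → 17 → 2 → 4 → 16 → 1  — reaches 1 (base-16 happy)
20409: 20409 → 443 → 243 → 234 → 296 → 69 → 41 → 85 → 50 → 13 → 169 → 181 → 146 → 85  — repeats 85 (not base-16 happy)
43173: 43173 → 289 → 6 → 36 → 20 → 17 → 2 → 4 → 16 → 1  — reaches 1 (base-16 happy)

20409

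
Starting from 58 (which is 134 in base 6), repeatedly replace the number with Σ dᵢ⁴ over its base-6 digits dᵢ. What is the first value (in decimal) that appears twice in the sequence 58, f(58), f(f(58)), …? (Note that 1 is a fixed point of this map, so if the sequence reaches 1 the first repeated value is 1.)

338

58 = (1,3,4)_6 → 1⁴ + 3⁴ + 4⁴ = 338
338 = (1,3,2,2)_6 → 1⁴ + 3⁴ + 2⁴ + 2⁴ = 114
114 = (3,1,0)_6 → 3⁴ + 1⁴ + 0⁴ = 82
82 = (2,1,4)_6 → 2⁴ + 1⁴ + 4⁴ = 273
273 = (1,1,3,3)_6 → 1⁴ + 1⁴ + 3⁴ + 3⁴ = 164
164 = (4,3,2)_6 → 4⁴ + 3⁴ + 2⁴ = 353
353 = (1,3,4,5)_6 → 1⁴ + 3⁴ + 4⁴ + 5⁴ = 963
963 = (4,2,4,3)_6 → 4⁴ + 2⁴ + 4⁴ + 3⁴ = 609
609 = (2,4,5,3)_6 → 2⁴ + 4⁴ + 5⁴ + 3⁴ = 978
978 = (4,3,1,0)_6 → 4⁴ + 3⁴ + 1⁴ + 0⁴ = 338  — 338 already appeared earlier.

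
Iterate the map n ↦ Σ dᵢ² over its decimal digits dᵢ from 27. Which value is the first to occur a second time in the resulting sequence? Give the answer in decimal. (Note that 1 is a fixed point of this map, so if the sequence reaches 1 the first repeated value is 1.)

27 → 2² + 7² = 53
53 → 5² + 3² = 34
34 → 3² + 4² = 25
25 → 2² + 5² = 29
29 → 2² + 9² = 85
85 → 8² + 5² = 89
89 → 8² + 9² = 145
145 → 1² + 4² + 5² = 42
42 → 4² + 2² = 20
20 → 2² + 0² = 4
4 → 4² = 16
16 → 1² + 6² = 37
37 → 3² + 7² = 58
58 → 5² + 8² = 89  — 89 already appeared earlier.

89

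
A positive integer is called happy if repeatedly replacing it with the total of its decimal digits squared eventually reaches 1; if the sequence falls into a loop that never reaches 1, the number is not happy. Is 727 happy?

727 → 7² + 2² + 7² = 49 + 4 + 49 = 102
102 → 1² + 0² + 2² = 1 + 0 + 4 = 5
5 → 5² = 25
25 → 2² + 5² = 4 + 25 = 29
29 → 2² + 9² = 4 + 81 = 85
85 → 8² + 5² = 64 + 25 = 89
89 → 8² + 9² = 64 + 81 = 145
145 → 1² + 4² + 5² = 1 + 16 + 25 = 42
42 → 4² + 2² = 16 + 4 = 20
20 → 2² + 0² = 4 + 0 = 4
4 → 4² = 16
16 → 1² + 6² = 1 + 36 = 37
37 → 3² + 7² = 9 + 49 = 58
58 → 5² + 8² = 25 + 64 = 89  — 89 already seen; the sequence cycles without reaching 1.

not happy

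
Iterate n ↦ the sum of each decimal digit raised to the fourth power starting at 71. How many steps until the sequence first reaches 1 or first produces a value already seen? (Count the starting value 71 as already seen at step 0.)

71 → 7⁴ + 1⁴ = 2401 + 1 = 2402
2402 → 2⁴ + 4⁴ + 0⁴ + 2⁴ = 16 + 256 + 0 + 16 = 288
288 → 2⁴ + 8⁴ + 8⁴ = 16 + 4096 + 4096 = 8208
8208 → 8⁴ + 2⁴ + 0⁴ + 8⁴ = 4096 + 16 + 0 + 4096 = 8208  — 8208 repeats.
That took 4 steps.

4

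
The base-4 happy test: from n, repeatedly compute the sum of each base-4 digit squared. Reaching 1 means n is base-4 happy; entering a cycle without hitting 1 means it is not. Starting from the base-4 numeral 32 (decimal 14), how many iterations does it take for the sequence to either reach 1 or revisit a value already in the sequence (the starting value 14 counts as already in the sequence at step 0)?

5

14 = (3,2)_4 → 3² + 2² = 13
13 = (3,1)_4 → 3² + 1² = 10
10 = (2,2)_4 → 2² + 2² = 8
8 = (2,0)_4 → 2² + 0² = 4
4 = (1,0)_4 → 1² + 0² = 1  — reached 1.
That took 5 steps.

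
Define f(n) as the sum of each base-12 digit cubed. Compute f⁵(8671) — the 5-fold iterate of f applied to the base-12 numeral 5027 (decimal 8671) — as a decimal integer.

8671 = (5,0,2,7)_12 → 5³ + 0³ + 2³ + 7³ = 125 + 0 + 8 + 343 = 476
476 = (3,3,8)_12 → 3³ + 3³ + 8³ = 27 + 27 + 512 = 566
566 = (3,11,2)_12 → 3³ + 11³ + 2³ = 27 + 1331 + 8 = 1366
1366 = (9,5,10)_12 → 9³ + 5³ + 10³ = 729 + 125 + 1000 = 1854
1854 = (1,0,10,6)_12 → 1³ + 0³ + 10³ + 6³ = 1 + 0 + 1000 + 216 = 1217

1217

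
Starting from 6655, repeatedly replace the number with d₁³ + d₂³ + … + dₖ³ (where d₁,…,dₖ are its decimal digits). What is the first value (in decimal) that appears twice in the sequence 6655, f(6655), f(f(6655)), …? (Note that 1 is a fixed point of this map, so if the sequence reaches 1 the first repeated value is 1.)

370

6655 → 682
682 → 736
736 → 586
586 → 853
853 → 664
664 → 496
496 → 1009
1009 → 730
730 → 370
370 → 370  — 370 already appeared earlier.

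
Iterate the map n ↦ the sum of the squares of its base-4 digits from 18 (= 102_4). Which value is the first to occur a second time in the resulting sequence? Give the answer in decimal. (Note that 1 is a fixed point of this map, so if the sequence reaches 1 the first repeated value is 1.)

18 = (1,0,2)_4 → 1² + 0² + 2² = 1 + 0 + 4 = 5
5 = (1,1)_4 → 1² + 1² = 1 + 1 = 2
2 = (2)_4 → 2² = 4
4 = (1,0)_4 → 1² + 0² = 1 + 0 = 1  — reached the fixed point 1.
1 → 1, so 1 is the first repeated value.

1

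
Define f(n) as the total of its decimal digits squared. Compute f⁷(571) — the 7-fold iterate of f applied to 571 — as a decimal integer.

571 → 75
75 → 74
74 → 65
65 → 61
61 → 37
37 → 58
58 → 89

89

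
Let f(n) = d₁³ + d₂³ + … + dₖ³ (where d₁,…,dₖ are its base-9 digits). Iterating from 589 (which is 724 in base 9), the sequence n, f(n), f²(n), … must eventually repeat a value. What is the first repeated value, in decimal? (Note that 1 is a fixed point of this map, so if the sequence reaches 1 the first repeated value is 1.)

589 = (7,2,4)_9 → 7³ + 2³ + 4³ = 415
415 = (5,1,1)_9 → 5³ + 1³ + 1³ = 127
127 = (1,5,1)_9 → 1³ + 5³ + 1³ = 127  — 127 already appeared earlier.

127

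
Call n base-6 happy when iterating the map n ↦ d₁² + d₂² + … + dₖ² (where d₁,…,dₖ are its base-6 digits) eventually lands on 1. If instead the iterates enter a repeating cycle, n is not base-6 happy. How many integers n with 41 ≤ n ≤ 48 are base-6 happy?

1

41: 41 → 26 → 20 → 13 → 5 → 25 → 17 → 29 → 41  — not base-6 happy
42: 42 → 2 → 4 → 16 → 20 → 13 → 5 → 25 → 17 → 29 → 41 → 26 → 20  — not base-6 happy
43: 43 → 3 → 9 → 10 → 17 → 29 → 41 → 26 → 20 → 13 → 5 → 25 → 17  — not base-6 happy
44: 44 → 6 → 1  — base-6 happy
45: 45 → 11 → 26 → 20 → 13 → 5 → 25 → 17 → 29 → 41 → 26  — not base-6 happy
46: 46 → 18 → 9 → 10 → 17 → 29 → 41 → 26 → 20 → 13 → 5 → 25 → 17  — not base-6 happy
47: 47 → 27 → 25 → 17 → 29 → 41 → 26 → 20 → 13 → 5 → 25  — not base-6 happy
48: 48 → 5 → 25 → 17 → 29 → 41 → 26 → 20 → 13 → 5  — not base-6 happy
base-6 happy: 44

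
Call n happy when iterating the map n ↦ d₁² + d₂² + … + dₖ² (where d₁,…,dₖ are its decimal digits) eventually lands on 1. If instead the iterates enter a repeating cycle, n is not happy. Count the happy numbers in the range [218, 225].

218: 218 → 69 → 117 → 51 → 26 → 40 → 16 → 37 → 58 → 89 → 145 → 42 → 20 → 4 → 16  (repeats 16)
219: 219 → 86 → 100 → 1  (reaches 1)
220: 220 → 8 → 64 → 52 → 29 → 85 → 89 → 145 → 42 → 20 → 4 → 16 → 37 → 58 → 89  (repeats 89)
221: 221 → 9 → 81 → 65 → 61 → 37 → 58 → 89 → 145 → 42 → 20 → 4 → 16 → 37  (repeats 37)
222: 222 → 12 → 5 → 25 → 29 → 85 → 89 → 145 → 42 → 20 → 4 → 16 → 37 → 58 → 89  (repeats 89)
223: 223 → 17 → 50 → 25 → 29 → 85 → 89 → 145 → 42 → 20 → 4 → 16 → 37 → 58 → 89  (repeats 89)
224: 224 → 24 → 20 → 4 → 16 → 37 → 58 → 89 → 145 → 42 → 20  (repeats 20)
225: 225 → 33 → 18 → 65 → 61 → 37 → 58 → 89 → 145 → 42 → 20 → 4 → 16 → 37  (repeats 37)
happy: 219

1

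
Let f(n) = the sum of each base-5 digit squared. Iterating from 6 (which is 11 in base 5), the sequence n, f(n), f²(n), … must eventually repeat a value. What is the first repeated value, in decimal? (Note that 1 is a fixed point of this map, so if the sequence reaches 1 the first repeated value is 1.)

6 = (1,1)_5 → 1² + 1² = 1 + 1 = 2
2 = (2)_5 → 2² = 4
4 = (4)_5 → 4² = 16
16 = (3,1)_5 → 3² + 1² = 9 + 1 = 10
10 = (2,0)_5 → 2² + 0² = 4 + 0 = 4  — 4 already appeared earlier.

4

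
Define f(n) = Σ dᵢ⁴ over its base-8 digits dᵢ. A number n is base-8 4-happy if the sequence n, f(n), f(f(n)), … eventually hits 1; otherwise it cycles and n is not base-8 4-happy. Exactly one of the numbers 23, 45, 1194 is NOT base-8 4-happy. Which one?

23: 23 → 2417 → 2178 → 288 → 512 → 1  — reaches 1 (base-8 4-happy)
45: 45 → 1250 → 369 → 1922 → 1393 → 1938 → 1409 → 1313 → 529 → 18 → 32 → 256 → 256  — repeats 256 (not base-8 4-happy)
1194: 1194 → 673 → 274 → 288 → 512 → 1  — reaches 1 (base-8 4-happy)

45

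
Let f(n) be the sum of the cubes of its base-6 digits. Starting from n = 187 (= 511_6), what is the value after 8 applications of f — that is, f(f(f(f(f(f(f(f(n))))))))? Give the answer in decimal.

187 = (5,1,1)_6 → 5³ + 1³ + 1³ = 125 + 1 + 1 = 127
127 = (3,3,1)_6 → 3³ + 3³ + 1³ = 27 + 27 + 1 = 55
55 = (1,3,1)_6 → 1³ + 3³ + 1³ = 1 + 27 + 1 = 29
29 = (4,5)_6 → 4³ + 5³ = 64 + 125 = 189
189 = (5,1,3)_6 → 5³ + 1³ + 3³ = 125 + 1 + 27 = 153
153 = (4,1,3)_6 → 4³ + 1³ + 3³ = 64 + 1 + 27 = 92
92 = (2,3,2)_6 → 2³ + 3³ + 2³ = 8 + 27 + 8 = 43
43 = (1,1,1)_6 → 1³ + 1³ + 1³ = 1 + 1 + 1 = 3

3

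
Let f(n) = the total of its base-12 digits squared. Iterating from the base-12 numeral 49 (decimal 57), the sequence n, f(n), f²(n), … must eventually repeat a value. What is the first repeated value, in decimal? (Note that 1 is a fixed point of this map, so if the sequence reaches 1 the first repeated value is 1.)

65

57 = (4,9)_12 → 97
97 = (8,1)_12 → 65
65 = (5,5)_12 → 50
50 = (4,2)_12 → 20
20 = (1,8)_12 → 65  — 65 already appeared earlier.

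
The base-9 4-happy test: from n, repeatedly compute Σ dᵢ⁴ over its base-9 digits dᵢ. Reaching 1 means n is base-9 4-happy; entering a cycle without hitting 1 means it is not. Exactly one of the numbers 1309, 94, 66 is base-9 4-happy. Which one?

1309

1309: 1309 → 2659 → 3363 → 2433 → 243 → 81 → 1  — reaches 1 (base-9 4-happy)
94: 94 → 258 → 1378 → 4098 → 1956 → 1394 → 8194 → 290 → 722 → 8208 → 114 → 1378  — repeats 1378 (not base-9 4-happy)
66: 66 → 2482 → 3188 → 434 → 722 → 8208 → 114 → 1378 → 4098 → 1956 → 1394 → 8194 → 290 → 722  — repeats 722 (not base-9 4-happy)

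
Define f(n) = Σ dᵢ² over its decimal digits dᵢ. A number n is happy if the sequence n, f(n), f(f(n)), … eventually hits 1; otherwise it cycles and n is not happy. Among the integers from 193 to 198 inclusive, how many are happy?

193: 193 → 91 → 82 → 68 → 100 → 1  (reaches 1)
194: 194 → 98 → 145 → 42 → 20 → 4 → 16 → 37 → 58 → 89 → 145  (repeats 145)
195: 195 → 107 → 50 → 25 → 29 → 85 → 89 → 145 → 42 → 20 → 4 → 16 → 37 → 58 → 89  (repeats 89)
196: 196 → 118 → 66 → 72 → 53 → 34 → 25 → 29 → 85 → 89 → 145 → 42 → 20 → 4 → 16 → 37 → 58 → 89  (repeats 89)
197: 197 → 131 → 11 → 2 → 4 → 16 → 37 → 58 → 89 → 145 → 42 → 20 → 4  (repeats 4)
198: 198 → 146 → 53 → 34 → 25 → 29 → 85 → 89 → 145 → 42 → 20 → 4 → 16 → 37 → 58 → 89  (repeats 89)
happy: 193

1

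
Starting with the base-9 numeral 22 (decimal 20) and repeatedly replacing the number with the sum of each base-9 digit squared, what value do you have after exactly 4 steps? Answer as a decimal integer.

50

20 = (2,2)_9 → 2² + 2² = 8
8 = (8)_9 → 8² = 64
64 = (7,1)_9 → 7² + 1² = 50
50 = (5,5)_9 → 5² + 5² = 50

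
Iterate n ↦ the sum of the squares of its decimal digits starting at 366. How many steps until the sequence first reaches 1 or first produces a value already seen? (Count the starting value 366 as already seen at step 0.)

12

366 → 3² + 6² + 6² = 81
81 → 8² + 1² = 65
65 → 6² + 5² = 61
61 → 6² + 1² = 37
37 → 3² + 7² = 58
58 → 5² + 8² = 89
89 → 8² + 9² = 145
145 → 1² + 4² + 5² = 42
42 → 4² + 2² = 20
20 → 2² + 0² = 4
4 → 4² = 16
16 → 1² + 6² = 37  — 37 repeats.
That took 12 steps.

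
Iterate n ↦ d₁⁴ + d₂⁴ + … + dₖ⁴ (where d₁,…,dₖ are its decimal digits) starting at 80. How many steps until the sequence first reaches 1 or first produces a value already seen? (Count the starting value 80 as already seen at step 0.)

80 → 8⁴ + 0⁴ = 4096 + 0 = 4096
4096 → 4⁴ + 0⁴ + 9⁴ + 6⁴ = 256 + 0 + 6561 + 1296 = 8113
8113 → 8⁴ + 1⁴ + 1⁴ + 3⁴ = 4096 + 1 + 1 + 81 = 4179
4179 → 4⁴ + 1⁴ + 7⁴ + 9⁴ = 256 + 1 + 2401 + 6561 = 9219
9219 → 9⁴ + 2⁴ + 1⁴ + 9⁴ = 6561 + 16 + 1 + 6561 = 13139
13139 → 1⁴ + 3⁴ + 1⁴ + 3⁴ + 9⁴ = 1 + 81 + 1 + 81 + 6561 = 6725
6725 → 6⁴ + 7⁴ + 2⁴ + 5⁴ = 1296 + 2401 + 16 + 625 = 4338
4338 → 4⁴ + 3⁴ + 3⁴ + 8⁴ = 256 + 81 + 81 + 4096 = 4514
4514 → 4⁴ + 5⁴ + 1⁴ + 4⁴ = 256 + 625 + 1 + 256 = 1138
1138 → 1⁴ + 1⁴ + 3⁴ + 8⁴ = 1 + 1 + 81 + 4096 = 4179  — 4179 repeats.
That took 10 steps.

10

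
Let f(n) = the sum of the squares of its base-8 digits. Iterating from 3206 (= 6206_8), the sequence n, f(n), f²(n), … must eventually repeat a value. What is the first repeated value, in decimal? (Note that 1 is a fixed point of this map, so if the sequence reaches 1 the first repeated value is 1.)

1

3206 = (6,2,0,6)_8 → 76
76 = (1,1,4)_8 → 18
18 = (2,2)_8 → 8
8 = (1,0)_8 → 1  — reached the fixed point 1.
1 → 1, so 1 is the first repeated value.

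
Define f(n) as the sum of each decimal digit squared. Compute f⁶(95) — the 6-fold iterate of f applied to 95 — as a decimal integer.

42

95 → 9² + 5² = 81 + 25 = 106
106 → 1² + 0² + 6² = 1 + 0 + 36 = 37
37 → 3² + 7² = 9 + 49 = 58
58 → 5² + 8² = 25 + 64 = 89
89 → 8² + 9² = 64 + 81 = 145
145 → 1² + 4² + 5² = 1 + 16 + 25 = 42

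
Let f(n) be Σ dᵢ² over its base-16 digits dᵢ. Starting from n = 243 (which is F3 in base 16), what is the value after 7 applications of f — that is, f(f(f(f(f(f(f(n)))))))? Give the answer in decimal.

243 = (15,3)_16 → 234
234 = (14,10)_16 → 296
296 = (1,2,8)_16 → 69
69 = (4,5)_16 → 41
41 = (2,9)_16 → 85
85 = (5,5)_16 → 50
50 = (3,2)_16 → 13

13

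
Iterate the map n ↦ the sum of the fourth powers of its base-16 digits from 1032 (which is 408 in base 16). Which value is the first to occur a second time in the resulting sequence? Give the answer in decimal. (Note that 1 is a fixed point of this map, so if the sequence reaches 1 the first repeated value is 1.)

1

1032 = (4,0,8)_16 → 4⁴ + 0⁴ + 8⁴ = 4352
4352 = (1,1,0,0)_16 → 1⁴ + 1⁴ + 0⁴ + 0⁴ = 2
2 = (2)_16 → 2⁴ = 16
16 = (1,0)_16 → 1⁴ + 0⁴ = 1  — reached the fixed point 1.
1 → 1, so 1 is the first repeated value.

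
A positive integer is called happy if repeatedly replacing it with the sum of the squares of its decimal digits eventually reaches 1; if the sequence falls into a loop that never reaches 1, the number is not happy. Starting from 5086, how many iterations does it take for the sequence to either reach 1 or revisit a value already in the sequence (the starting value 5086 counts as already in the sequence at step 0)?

15

5086 → 5² + 0² + 8² + 6² = 25 + 0 + 64 + 36 = 125
125 → 1² + 2² + 5² = 1 + 4 + 25 = 30
30 → 3² + 0² = 9 + 0 = 9
9 → 9² = 81
81 → 8² + 1² = 64 + 1 = 65
65 → 6² + 5² = 36 + 25 = 61
61 → 6² + 1² = 36 + 1 = 37
37 → 3² + 7² = 9 + 49 = 58
58 → 5² + 8² = 25 + 64 = 89
89 → 8² + 9² = 64 + 81 = 145
145 → 1² + 4² + 5² = 1 + 16 + 25 = 42
42 → 4² + 2² = 16 + 4 = 20
20 → 2² + 0² = 4 + 0 = 4
4 → 4² = 16
16 → 1² + 6² = 1 + 36 = 37  — 37 repeats.
That took 15 steps.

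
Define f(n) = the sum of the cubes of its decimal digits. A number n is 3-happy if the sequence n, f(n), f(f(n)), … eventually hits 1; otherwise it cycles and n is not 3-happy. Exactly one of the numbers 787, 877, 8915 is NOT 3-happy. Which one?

8915

787: 787 → 1198 → 1243 → 100 → 1  — reaches 1 (3-happy)
877: 877 → 1198 → 1243 → 100 → 1  — reaches 1 (3-happy)
8915: 8915 → 1367 → 587 → 980 → 1241 → 74 → 407 → 407  — repeats 407 (not 3-happy)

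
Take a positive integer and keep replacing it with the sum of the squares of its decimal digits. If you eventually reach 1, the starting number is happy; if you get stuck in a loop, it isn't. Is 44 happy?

44 → 4² + 4² = 16 + 16 = 32
32 → 3² + 2² = 9 + 4 = 13
13 → 1² + 3² = 1 + 9 = 10
10 → 1² + 0² = 1 + 0 = 1  — reached 1.

happy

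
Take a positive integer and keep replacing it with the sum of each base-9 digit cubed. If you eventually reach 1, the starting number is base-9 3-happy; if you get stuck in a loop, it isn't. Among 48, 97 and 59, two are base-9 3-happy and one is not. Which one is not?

48

48: 48 → 152 → 856 → 128 → 134 → 638 → 1198 → 470 → 476 → 980 → 540 → 432 → 152  — repeats 152 (not base-9 3-happy)
97: 97 → 345 → 99 → 9 → 1  — reaches 1 (base-9 3-happy)
59: 59 → 341 → 577 → 345 → 99 → 9 → 1  — reaches 1 (base-9 3-happy)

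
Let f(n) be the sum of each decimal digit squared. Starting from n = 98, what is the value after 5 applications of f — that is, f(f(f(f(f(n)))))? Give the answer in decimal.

98 → 9² + 8² = 145
145 → 1² + 4² + 5² = 42
42 → 4² + 2² = 20
20 → 2² + 0² = 4
4 → 4² = 16

16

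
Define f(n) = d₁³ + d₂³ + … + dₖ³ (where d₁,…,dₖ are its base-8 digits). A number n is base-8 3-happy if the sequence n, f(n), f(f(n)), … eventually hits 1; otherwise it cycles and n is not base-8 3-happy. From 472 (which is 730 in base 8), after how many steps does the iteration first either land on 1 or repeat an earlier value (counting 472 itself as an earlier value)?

472 = (7,3,0)_8 → 7³ + 3³ + 0³ = 370
370 = (5,6,2)_8 → 5³ + 6³ + 2³ = 349
349 = (5,3,5)_8 → 5³ + 3³ + 5³ = 277
277 = (4,2,5)_8 → 4³ + 2³ + 5³ = 197
197 = (3,0,5)_8 → 3³ + 0³ + 5³ = 152
152 = (2,3,0)_8 → 2³ + 3³ + 0³ = 35
35 = (4,3)_8 → 4³ + 3³ = 91
91 = (1,3,3)_8 → 1³ + 3³ + 3³ = 55
55 = (6,7)_8 → 6³ + 7³ = 559
559 = (1,0,5,7)_8 → 1³ + 0³ + 5³ + 7³ = 469
469 = (7,2,5)_8 → 7³ + 2³ + 5³ = 476
476 = (7,3,4)_8 → 7³ + 3³ + 4³ = 434
434 = (6,6,2)_8 → 6³ + 6³ + 2³ = 440
440 = (6,7,0)_8 → 6³ + 7³ + 0³ = 559  — 559 repeats.
That took 14 steps.

14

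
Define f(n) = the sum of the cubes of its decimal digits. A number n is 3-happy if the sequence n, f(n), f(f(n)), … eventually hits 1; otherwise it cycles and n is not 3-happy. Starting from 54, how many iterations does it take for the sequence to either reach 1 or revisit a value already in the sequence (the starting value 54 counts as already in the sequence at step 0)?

54 → 5³ + 4³ = 189
189 → 1³ + 8³ + 9³ = 1242
1242 → 1³ + 2³ + 4³ + 2³ = 81
81 → 8³ + 1³ = 513
513 → 5³ + 1³ + 3³ = 153
153 → 1³ + 5³ + 3³ = 153  — 153 repeats.
That took 6 steps.

6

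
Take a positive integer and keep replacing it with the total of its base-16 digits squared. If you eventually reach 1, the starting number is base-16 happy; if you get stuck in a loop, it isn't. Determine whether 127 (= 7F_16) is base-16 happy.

127 = (7,15)_16 → 274
274 = (1,1,2)_16 → 6
6 = (6)_16 → 36
36 = (2,4)_16 → 20
20 = (1,4)_16 → 17
17 = (1,1)_16 → 2
2 = (2)_16 → 4
4 = (4)_16 → 16
16 = (1,0)_16 → 1  — reached 1.

base-16 happy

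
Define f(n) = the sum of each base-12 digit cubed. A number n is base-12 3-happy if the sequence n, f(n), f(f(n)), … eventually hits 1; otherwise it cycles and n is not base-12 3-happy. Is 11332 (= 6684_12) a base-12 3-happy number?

not base-12 3-happy

11332 = (6,6,8,4)_12 → 6³ + 6³ + 8³ + 4³ = 216 + 216 + 512 + 64 = 1008
1008 = (7,0,0)_12 → 7³ + 0³ + 0³ = 343 + 0 + 0 = 343
343 = (2,4,7)_12 → 2³ + 4³ + 7³ = 8 + 64 + 343 = 415
415 = (2,10,7)_12 → 2³ + 10³ + 7³ = 8 + 1000 + 343 = 1351
1351 = (9,4,7)_12 → 9³ + 4³ + 7³ = 729 + 64 + 343 = 1136
1136 = (7,10,8)_12 → 7³ + 10³ + 8³ = 343 + 1000 + 512 = 1855
1855 = (1,0,10,7)_12 → 1³ + 0³ + 10³ + 7³ = 1 + 0 + 1000 + 343 = 1344
1344 = (9,4,0)_12 → 9³ + 4³ + 0³ = 729 + 64 + 0 = 793
793 = (5,6,1)_12 → 5³ + 6³ + 1³ = 125 + 216 + 1 = 342
342 = (2,4,6)_12 → 2³ + 4³ + 6³ = 8 + 64 + 216 = 288
288 = (2,0,0)_12 → 2³ + 0³ + 0³ = 8 + 0 + 0 = 8
8 = (8)_12 → 8³ = 512
512 = (3,6,8)_12 → 3³ + 6³ + 8³ = 27 + 216 + 512 = 755
755 = (5,2,11)_12 → 5³ + 2³ + 11³ = 125 + 8 + 1331 = 1464
1464 = (10,2,0)_12 → 10³ + 2³ + 0³ = 1000 + 8 + 0 = 1008  — 1008 already seen; the sequence cycles without reaching 1.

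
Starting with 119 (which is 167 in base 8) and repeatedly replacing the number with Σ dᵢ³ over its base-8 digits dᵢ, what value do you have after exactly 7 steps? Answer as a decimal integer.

119 = (1,6,7)_8 → 1³ + 6³ + 7³ = 560
560 = (1,0,6,0)_8 → 1³ + 0³ + 6³ + 0³ = 217
217 = (3,3,1)_8 → 3³ + 3³ + 1³ = 55
55 = (6,7)_8 → 6³ + 7³ = 559
559 = (1,0,5,7)_8 → 1³ + 0³ + 5³ + 7³ = 469
469 = (7,2,5)_8 → 7³ + 2³ + 5³ = 476
476 = (7,3,4)_8 → 7³ + 3³ + 4³ = 434

434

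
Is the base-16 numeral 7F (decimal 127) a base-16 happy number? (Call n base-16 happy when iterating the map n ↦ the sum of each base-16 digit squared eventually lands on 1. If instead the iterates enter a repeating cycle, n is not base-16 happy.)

base-16 happy

127 = (7,15)_16 → 7² + 15² = 49 + 225 = 274
274 = (1,1,2)_16 → 1² + 1² + 2² = 1 + 1 + 4 = 6
6 = (6)_16 → 6² = 36
36 = (2,4)_16 → 2² + 4² = 4 + 16 = 20
20 = (1,4)_16 → 1² + 4² = 1 + 16 = 17
17 = (1,1)_16 → 1² + 1² = 1 + 1 = 2
2 = (2)_16 → 2² = 4
4 = (4)_16 → 4² = 16
16 = (1,0)_16 → 1² + 0² = 1 + 0 = 1  — reached 1.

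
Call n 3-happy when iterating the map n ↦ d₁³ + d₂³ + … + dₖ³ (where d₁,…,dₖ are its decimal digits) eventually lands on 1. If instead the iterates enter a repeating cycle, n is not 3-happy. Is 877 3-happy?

877 → 8³ + 7³ + 7³ = 512 + 343 + 343 = 1198
1198 → 1³ + 1³ + 9³ + 8³ = 1 + 1 + 729 + 512 = 1243
1243 → 1³ + 2³ + 4³ + 3³ = 1 + 8 + 64 + 27 = 100
100 → 1³ + 0³ + 0³ = 1 + 0 + 0 = 1  — reached 1.

3-happy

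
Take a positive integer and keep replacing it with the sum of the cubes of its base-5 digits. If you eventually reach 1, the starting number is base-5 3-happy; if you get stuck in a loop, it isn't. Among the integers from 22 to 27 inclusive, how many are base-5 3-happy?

1

22: 22 → 72 → 80 → 28 → 28  — not base-5 3-happy
23: 23 → 91 → 55 → 9 → 65 → 35 → 9  — not base-5 3-happy
24: 24 → 128 → 28 → 28  — not base-5 3-happy
25: 25 → 1  — base-5 3-happy
26: 26 → 2 → 8 → 28 → 28  — not base-5 3-happy
27: 27 → 9 → 65 → 35 → 9  — not base-5 3-happy
base-5 3-happy: 25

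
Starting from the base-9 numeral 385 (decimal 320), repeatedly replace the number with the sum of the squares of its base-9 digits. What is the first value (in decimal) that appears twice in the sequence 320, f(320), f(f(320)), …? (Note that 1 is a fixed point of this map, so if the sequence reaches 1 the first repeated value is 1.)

74

320 = (3,8,5)_9 → 3² + 8² + 5² = 9 + 64 + 25 = 98
98 = (1,1,8)_9 → 1² + 1² + 8² = 1 + 1 + 64 = 66
66 = (7,3)_9 → 7² + 3² = 49 + 9 = 58
58 = (6,4)_9 → 6² + 4² = 36 + 16 = 52
52 = (5,7)_9 → 5² + 7² = 25 + 49 = 74
74 = (8,2)_9 → 8² + 2² = 64 + 4 = 68
68 = (7,5)_9 → 7² + 5² = 49 + 25 = 74  — 74 already appeared earlier.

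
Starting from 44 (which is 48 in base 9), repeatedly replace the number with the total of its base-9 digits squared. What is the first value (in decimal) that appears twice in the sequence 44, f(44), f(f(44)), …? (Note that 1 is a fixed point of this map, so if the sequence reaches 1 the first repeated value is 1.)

50

44 = (4,8)_9 → 4² + 8² = 16 + 64 = 80
80 = (8,8)_9 → 8² + 8² = 64 + 64 = 128
128 = (1,5,2)_9 → 1² + 5² + 2² = 1 + 25 + 4 = 30
30 = (3,3)_9 → 3² + 3² = 9 + 9 = 18
18 = (2,0)_9 → 2² + 0² = 4 + 0 = 4
4 = (4)_9 → 4² = 16
16 = (1,7)_9 → 1² + 7² = 1 + 49 = 50
50 = (5,5)_9 → 5² + 5² = 25 + 25 = 50  — 50 already appeared earlier.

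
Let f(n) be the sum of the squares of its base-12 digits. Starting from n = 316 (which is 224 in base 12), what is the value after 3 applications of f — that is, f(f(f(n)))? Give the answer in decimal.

16

316 = (2,2,4)_12 → 2² + 2² + 4² = 4 + 4 + 16 = 24
24 = (2,0)_12 → 2² + 0² = 4 + 0 = 4
4 = (4)_12 → 4² = 16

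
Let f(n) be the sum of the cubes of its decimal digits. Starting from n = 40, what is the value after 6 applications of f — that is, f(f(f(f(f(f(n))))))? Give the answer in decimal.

250

40 → 4³ + 0³ = 64
64 → 6³ + 4³ = 280
280 → 2³ + 8³ + 0³ = 520
520 → 5³ + 2³ + 0³ = 133
133 → 1³ + 3³ + 3³ = 55
55 → 5³ + 5³ = 250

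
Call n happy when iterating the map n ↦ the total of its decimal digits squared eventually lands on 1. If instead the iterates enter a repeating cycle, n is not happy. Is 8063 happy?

8063 → 109
109 → 82
82 → 68
68 → 100
100 → 1  — reached 1.

happy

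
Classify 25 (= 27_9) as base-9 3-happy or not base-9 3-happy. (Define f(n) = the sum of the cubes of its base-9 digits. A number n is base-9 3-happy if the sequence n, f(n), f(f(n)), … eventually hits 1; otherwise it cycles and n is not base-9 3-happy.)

not base-9 3-happy

25 = (2,7)_9 → 2³ + 7³ = 351
351 = (4,3,0)_9 → 4³ + 3³ + 0³ = 91
91 = (1,1,1)_9 → 1³ + 1³ + 1³ = 3
3 = (3)_9 → 3³ = 27
27 = (3,0)_9 → 3³ + 0³ = 27  — 27 already seen; the sequence cycles without reaching 1.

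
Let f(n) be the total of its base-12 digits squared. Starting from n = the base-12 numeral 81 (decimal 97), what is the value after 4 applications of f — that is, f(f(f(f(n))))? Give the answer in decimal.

65

97 = (8,1)_12 → 8² + 1² = 65
65 = (5,5)_12 → 5² + 5² = 50
50 = (4,2)_12 → 4² + 2² = 20
20 = (1,8)_12 → 1² + 8² = 65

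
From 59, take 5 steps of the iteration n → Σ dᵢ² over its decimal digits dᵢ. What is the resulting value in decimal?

145

59 → 106
106 → 37
37 → 58
58 → 89
89 → 145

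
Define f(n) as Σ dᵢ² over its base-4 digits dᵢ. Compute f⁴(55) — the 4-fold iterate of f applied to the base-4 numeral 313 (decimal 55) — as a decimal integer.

55 = (3,1,3)_4 → 3² + 1² + 3² = 19
19 = (1,0,3)_4 → 1² + 0² + 3² = 10
10 = (2,2)_4 → 2² + 2² = 8
8 = (2,0)_4 → 2² + 0² = 4

4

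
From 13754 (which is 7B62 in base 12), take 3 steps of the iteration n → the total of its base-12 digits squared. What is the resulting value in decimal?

29

13754 = (7,11,6,2)_12 → 7² + 11² + 6² + 2² = 210
210 = (1,5,6)_12 → 1² + 5² + 6² = 62
62 = (5,2)_12 → 5² + 2² = 29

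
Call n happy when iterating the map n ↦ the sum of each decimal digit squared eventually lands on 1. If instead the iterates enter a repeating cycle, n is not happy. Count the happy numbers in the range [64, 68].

64: 64 → 52 → 29 → 85 → 89 → 145 → 42 → 20 → 4 → 16 → 37 → 58 → 89  — not happy
65: 65 → 61 → 37 → 58 → 89 → 145 → 42 → 20 → 4 → 16 → 37  — not happy
66: 66 → 72 → 53 → 34 → 25 → 29 → 85 → 89 → 145 → 42 → 20 → 4 → 16 → 37 → 58 → 89  — not happy
67: 67 → 85 → 89 → 145 → 42 → 20 → 4 → 16 → 37 → 58 → 89  — not happy
68: 68 → 100 → 1  — happy
happy: 68

1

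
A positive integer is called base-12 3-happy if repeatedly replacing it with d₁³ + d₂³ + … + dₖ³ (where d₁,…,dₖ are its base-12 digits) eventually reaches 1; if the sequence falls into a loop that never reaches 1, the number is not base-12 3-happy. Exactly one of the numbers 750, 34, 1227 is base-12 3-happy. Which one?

750: 750 → 349 → 134 → 1339 → 1099 → 1029 → 1073 → 593 → 190 → 1028 → 856 → 1520 → 1728 → 1  — reaches 1 (base-12 3-happy)
34: 34 → 1008 → 343 → 415 → 1351 → 1136 → 1855 → 1344 → 793 → 342 → 288 → 8 → 512 → 755 → 1464 → 1008  — repeats 1008 (not base-12 3-happy)
1227: 1227 → 755 → 1464 → 1008 → 343 → 415 → 1351 → 1136 → 1855 → 1344 → 793 → 342 → 288 → 8 → 512 → 755  — repeats 755 (not base-12 3-happy)

750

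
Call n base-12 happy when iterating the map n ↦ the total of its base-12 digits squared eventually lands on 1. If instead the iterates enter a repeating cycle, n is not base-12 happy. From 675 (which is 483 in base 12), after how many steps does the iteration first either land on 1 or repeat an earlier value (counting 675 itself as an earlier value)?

675 = (4,8,3)_12 → 4² + 8² + 3² = 16 + 64 + 9 = 89
89 = (7,5)_12 → 7² + 5² = 49 + 25 = 74
74 = (6,2)_12 → 6² + 2² = 36 + 4 = 40
40 = (3,4)_12 → 3² + 4² = 9 + 16 = 25
25 = (2,1)_12 → 2² + 1² = 4 + 1 = 5
5 = (5)_12 → 5² = 25  — 25 repeats.
That took 6 steps.

6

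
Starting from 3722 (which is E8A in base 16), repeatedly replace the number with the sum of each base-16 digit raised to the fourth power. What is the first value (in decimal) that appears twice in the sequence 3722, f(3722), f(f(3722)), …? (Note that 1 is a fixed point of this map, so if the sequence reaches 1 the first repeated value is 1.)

3722 = (14,8,10)_16 → 14⁴ + 8⁴ + 10⁴ = 38416 + 4096 + 10000 = 52512
52512 = (12,13,2,0)_16 → 12⁴ + 13⁴ + 2⁴ + 0⁴ = 20736 + 28561 + 16 + 0 = 49313
49313 = (12,0,10,1)_16 → 12⁴ + 0⁴ + 10⁴ + 1⁴ = 20736 + 0 + 10000 + 1 = 30737
30737 = (7,8,1,1)_16 → 7⁴ + 8⁴ + 1⁴ + 1⁴ = 2401 + 4096 + 1 + 1 = 6499
6499 = (1,9,6,3)_16 → 1⁴ + 9⁴ + 6⁴ + 3⁴ = 1 + 6561 + 1296 + 81 = 7939
7939 = (1,15,0,3)_16 → 1⁴ + 15⁴ + 0⁴ + 3⁴ = 1 + 50625 + 0 + 81 = 50707
50707 = (12,6,1,3)_16 → 12⁴ + 6⁴ + 1⁴ + 3⁴ = 20736 + 1296 + 1 + 81 = 22114
22114 = (5,6,6,2)_16 → 5⁴ + 6⁴ + 6⁴ + 2⁴ = 625 + 1296 + 1296 + 16 = 3233
3233 = (12,10,1)_16 → 12⁴ + 10⁴ + 1⁴ = 20736 + 10000 + 1 = 30737  — 30737 already appeared earlier.

30737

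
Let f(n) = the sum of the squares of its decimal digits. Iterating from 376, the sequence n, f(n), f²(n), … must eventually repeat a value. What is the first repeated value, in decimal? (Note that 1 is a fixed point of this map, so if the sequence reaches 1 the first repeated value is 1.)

376 → 94
94 → 97
97 → 130
130 → 10
10 → 1  — reached the fixed point 1.
1 → 1, so 1 is the first repeated value.

1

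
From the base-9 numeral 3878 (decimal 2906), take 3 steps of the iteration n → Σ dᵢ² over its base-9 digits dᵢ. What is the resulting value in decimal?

80

2906 = (3,8,7,8)_9 → 3² + 8² + 7² + 8² = 186
186 = (2,2,6)_9 → 2² + 2² + 6² = 44
44 = (4,8)_9 → 4² + 8² = 80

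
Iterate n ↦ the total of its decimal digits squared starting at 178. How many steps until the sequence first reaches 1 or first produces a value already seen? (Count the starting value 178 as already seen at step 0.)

13

178 → 1² + 7² + 8² = 114
114 → 1² + 1² + 4² = 18
18 → 1² + 8² = 65
65 → 6² + 5² = 61
61 → 6² + 1² = 37
37 → 3² + 7² = 58
58 → 5² + 8² = 89
89 → 8² + 9² = 145
145 → 1² + 4² + 5² = 42
42 → 4² + 2² = 20
20 → 2² + 0² = 4
4 → 4² = 16
16 → 1² + 6² = 37  — 37 repeats.
That took 13 steps.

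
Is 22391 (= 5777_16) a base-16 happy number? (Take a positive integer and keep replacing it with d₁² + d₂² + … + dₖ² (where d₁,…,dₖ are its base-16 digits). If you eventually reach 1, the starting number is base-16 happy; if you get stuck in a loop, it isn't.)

22391 = (5,7,7,7)_16 → 172
172 = (10,12)_16 → 244
244 = (15,4)_16 → 241
241 = (15,1)_16 → 226
226 = (14,2)_16 → 200
200 = (12,8)_16 → 208
208 = (13,0)_16 → 169
169 = (10,9)_16 → 181
181 = (11,5)_16 → 146
146 = (9,2)_16 → 85
85 = (5,5)_16 → 50
50 = (3,2)_16 → 13
13 = (13)_16 → 169  — 169 already seen; the sequence cycles without reaching 1.

not base-16 happy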